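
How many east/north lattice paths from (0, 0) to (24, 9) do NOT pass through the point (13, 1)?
Number of paths = 37508952

Total paths from (0, 0) to (24, 9): C(33, 24) = 38567100. Paths through (13, 1): (paths (0, 0) → (13, 1)) × (paths (13, 1) → (24, 9)) = C(14, 13) · C(19, 11) = 14 · 75582 = 1058148. Avoidance count = 38567100 − 1058148 = 37508952.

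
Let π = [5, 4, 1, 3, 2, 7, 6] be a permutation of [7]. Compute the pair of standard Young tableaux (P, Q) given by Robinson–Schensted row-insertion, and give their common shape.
P = [1, 2, 6] / [3, 7] / [4] / [5];  Q = [1, 4, 6] / [2, 7] / [3] / [5];  common shape = (3, 2, 1, 1)

Row-insert the values π_1, π_2, … into P one at a time, bumping the leftmost entry strictly greater than the inserted value down to the next row. The recording tableau Q records, in position (i, j), the step at which that cell was added to P.
  Insert 5 (step 1): P = [5];  Q = [1]
  Insert 4 (step 2): P = [4] / [5];  Q = [1] / [2]
  Insert 1 (step 3): P = [1] / [4] / [5];  Q = [1] / [2] / [3]
  Insert 3 (step 4): P = [1, 3] / [4] / [5];  Q = [1, 4] / [2] / [3]
  Insert 2 (step 5): P = [1, 2] / [3] / [4] / [5];  Q = [1, 4] / [2] / [3] / [5]
  Insert 7 (step 6): P = [1, 2, 7] / [3] / [4] / [5];  Q = [1, 4, 6] / [2] / [3] / [5]
  Insert 6 (step 7): P = [1, 2, 6] / [3, 7] / [4] / [5];  Q = [1, 4, 6] / [2, 7] / [3] / [5]
Final shape: (3, 2, 1, 1).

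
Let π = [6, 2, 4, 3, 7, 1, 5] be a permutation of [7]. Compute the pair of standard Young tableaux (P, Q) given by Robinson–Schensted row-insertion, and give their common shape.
P = [1, 3, 5] / [2, 7] / [4] / [6];  Q = [1, 3, 5] / [2, 7] / [4] / [6];  common shape = (3, 2, 1, 1)

Row-insert the values π_1, π_2, … into P one at a time, bumping the leftmost entry strictly greater than the inserted value down to the next row. The recording tableau Q records, in position (i, j), the step at which that cell was added to P.
  Insert 6 (step 1): P = [6];  Q = [1]
  Insert 2 (step 2): P = [2] / [6];  Q = [1] / [2]
  Insert 4 (step 3): P = [2, 4] / [6];  Q = [1, 3] / [2]
  Insert 3 (step 4): P = [2, 3] / [4] / [6];  Q = [1, 3] / [2] / [4]
  Insert 7 (step 5): P = [2, 3, 7] / [4] / [6];  Q = [1, 3, 5] / [2] / [4]
  Insert 1 (step 6): P = [1, 3, 7] / [2] / [4] / [6];  Q = [1, 3, 5] / [2] / [4] / [6]
  Insert 5 (step 7): P = [1, 3, 5] / [2, 7] / [4] / [6];  Q = [1, 3, 5] / [2, 7] / [4] / [6]
Final shape: (3, 2, 1, 1).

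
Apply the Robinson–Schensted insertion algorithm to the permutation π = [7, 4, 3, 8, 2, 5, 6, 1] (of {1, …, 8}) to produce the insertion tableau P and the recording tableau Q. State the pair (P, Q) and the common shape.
P = [1, 5, 6] / [2, 8] / [3] / [4] / [7];  Q = [1, 4, 7] / [2, 6] / [3] / [5] / [8];  common shape = (3, 2, 1, 1, 1)

Row-insert the values π_1, π_2, … into P one at a time, bumping the leftmost entry strictly greater than the inserted value down to the next row. The recording tableau Q records, in position (i, j), the step at which that cell was added to P.
  Insert 7 (step 1): P = [7];  Q = [1]
  Insert 4 (step 2): P = [4] / [7];  Q = [1] / [2]
  Insert 3 (step 3): P = [3] / [4] / [7];  Q = [1] / [2] / [3]
  Insert 8 (step 4): P = [3, 8] / [4] / [7];  Q = [1, 4] / [2] / [3]
  Insert 2 (step 5): P = [2, 8] / [3] / [4] / [7];  Q = [1, 4] / [2] / [3] / [5]
  Insert 5 (step 6): P = [2, 5] / [3, 8] / [4] / [7];  Q = [1, 4] / [2, 6] / [3] / [5]
  Insert 6 (step 7): P = [2, 5, 6] / [3, 8] / [4] / [7];  Q = [1, 4, 7] / [2, 6] / [3] / [5]
  Insert 1 (step 8): P = [1, 5, 6] / [2, 8] / [3] / [4] / [7];  Q = [1, 4, 7] / [2, 6] / [3] / [5] / [8]
Final shape: (3, 2, 1, 1, 1).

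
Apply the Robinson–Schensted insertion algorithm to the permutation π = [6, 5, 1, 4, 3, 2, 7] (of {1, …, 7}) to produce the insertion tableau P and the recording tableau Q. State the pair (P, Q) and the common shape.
P = [1, 2, 7] / [3] / [4] / [5] / [6];  Q = [1, 4, 7] / [2] / [3] / [5] / [6];  common shape = (3, 1, 1, 1, 1)

Row-insert the values π_1, π_2, … into P one at a time, bumping the leftmost entry strictly greater than the inserted value down to the next row. The recording tableau Q records, in position (i, j), the step at which that cell was added to P.
  Insert 6 (step 1): P = [6];  Q = [1]
  Insert 5 (step 2): P = [5] / [6];  Q = [1] / [2]
  Insert 1 (step 3): P = [1] / [5] / [6];  Q = [1] / [2] / [3]
  Insert 4 (step 4): P = [1, 4] / [5] / [6];  Q = [1, 4] / [2] / [3]
  Insert 3 (step 5): P = [1, 3] / [4] / [5] / [6];  Q = [1, 4] / [2] / [3] / [5]
  Insert 2 (step 6): P = [1, 2] / [3] / [4] / [5] / [6];  Q = [1, 4] / [2] / [3] / [5] / [6]
  Insert 7 (step 7): P = [1, 2, 7] / [3] / [4] / [5] / [6];  Q = [1, 4, 7] / [2] / [3] / [5] / [6]
Final shape: (3, 1, 1, 1, 1).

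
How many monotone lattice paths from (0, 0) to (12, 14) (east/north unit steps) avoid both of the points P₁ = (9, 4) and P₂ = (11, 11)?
Number of paths = 6734442

Inclusion–exclusion. Total paths: C(26, 12) = 9657700. Through P₁: C(13, 9)·C(13, 3) = 204490. Through P₂: C(22, 11)·C(4, 1) = 2821728. Since P₁ is strictly southwest of P₂, a monotone path through both must visit P₁ then P₂; paths through both = C(13, 9)·C(9, 2)·C(4, 1) = 102960. Avoid both = 9657700 − 204490 − 2821728 + 102960 = 6734442.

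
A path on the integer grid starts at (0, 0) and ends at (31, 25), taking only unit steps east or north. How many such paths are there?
Number of paths = 5574440580220512

A monotone lattice path from (0, 0) to (31, 25) consists of 31 east steps and 25 north steps in some order, so it is determined by which 31 of the 56 steps are east. The count is C(56, 31) = 5574440580220512.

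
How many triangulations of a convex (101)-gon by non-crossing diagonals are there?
C_99 = 227508830794229349661819540395688853956041682601541047340

These polygon triangulations are counted by the Catalan number C_n = (1/(n + 1)) · C(2n, n). For n = 99: C_99 = (1/100) · C(198, 99) = 22750883079422934966181954039568885395604168260154104734000/100 = 227508830794229349661819540395688853956041682601541047340.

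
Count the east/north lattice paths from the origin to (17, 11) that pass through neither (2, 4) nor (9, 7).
Number of paths = 14144220

Inclusion–exclusion. Total paths: C(28, 17) = 21474180. Through P₁: C(6, 2)·C(22, 15) = 2558160. Through P₂: C(16, 9)·C(12, 8) = 5662800. Since P₁ is strictly southwest of P₂, a monotone path through both must visit P₁ then P₂; paths through both = C(6, 2)·C(10, 7)·C(12, 8) = 891000. Avoid both = 21474180 − 2558160 − 5662800 + 891000 = 14144220.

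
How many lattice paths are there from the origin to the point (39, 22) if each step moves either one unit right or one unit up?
Number of paths = 22138745874816900

A monotone lattice path from (0, 0) to (39, 22) consists of 39 east steps and 22 north steps in some order, so it is determined by which 39 of the 61 steps are east. The count is C(61, 39) = 22138745874816900.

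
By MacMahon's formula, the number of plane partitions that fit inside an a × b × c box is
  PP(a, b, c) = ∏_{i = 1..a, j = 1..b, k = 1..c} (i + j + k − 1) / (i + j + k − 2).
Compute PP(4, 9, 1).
PP(4, 9, 1) = 715

Evaluate the triple product over i = 1..4, j = 1..9, k = 1..1. The factors are (2/1) · (3/2) · (4/3) · (5/4) · (6/5) · (7/6) · (8/7) · (9/8) · … (36 factors total). The numerators and denominators telescope so the product is an integer; carrying out the multiplication exactly gives PP(4, 9, 1) = 715.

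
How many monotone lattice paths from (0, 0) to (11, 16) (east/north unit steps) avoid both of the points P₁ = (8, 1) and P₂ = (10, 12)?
Number of paths = 9800831

Inclusion–exclusion. Total paths: C(27, 11) = 13037895. Through P₁: C(9, 8)·C(18, 3) = 7344. Through P₂: C(22, 10)·C(5, 1) = 3233230. Since P₁ is strictly southwest of P₂, a monotone path through both must visit P₁ then P₂; paths through both = C(9, 8)·C(13, 2)·C(5, 1) = 3510. Avoid both = 13037895 − 7344 − 3233230 + 3510 = 9800831.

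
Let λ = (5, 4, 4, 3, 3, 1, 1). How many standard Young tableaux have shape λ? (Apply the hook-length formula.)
# SYT of shape (5, 4, 4, 3, 3, 1, 1) = 333316620

Hook-length formula: f^λ = n! / Π hook(c), product over all cells c of the Young diagram. For λ = (5, 4, 4, 3, 3, 1, 1), n = 21 boxes. Hook lengths by row (left-to-right, top-to-bottom): [11, 8, 7, 4, 1]; [9, 6, 5, 2]; [8, 5, 4, 1]; [6, 3, 2]; [5, 2, 1]; [2]; [1]. Product of hooks = 153280512000. So f^λ = 21! / 153280512000 = 51090942171709440000 / 153280512000 = 333316620.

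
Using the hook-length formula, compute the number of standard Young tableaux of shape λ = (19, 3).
# SYT of shape (19, 3) = 1309

Hook-length formula: f^λ = n! / Π hook(c), product over all cells c of the Young diagram. For λ = (19, 3), n = 22 boxes. Hook lengths by row (left-to-right, top-to-bottom): [20, 19, 18, 16, 15, 14, 13, 12, 11, 10, 9, 8, 7, 6, 5, 4, 3, 2, 1]; [3, 2, 1]. Product of hooks = 858671297003520000. So f^λ = 22! / 858671297003520000 = 1124000727777607680000 / 858671297003520000 = 1309.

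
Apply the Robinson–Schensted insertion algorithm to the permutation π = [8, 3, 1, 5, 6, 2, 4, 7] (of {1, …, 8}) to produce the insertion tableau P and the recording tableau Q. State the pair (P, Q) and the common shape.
P = [1, 2, 4, 7] / [3, 5, 6] / [8];  Q = [1, 4, 5, 8] / [2, 6, 7] / [3];  common shape = (4, 3, 1)

Row-insert the values π_1, π_2, … into P one at a time, bumping the leftmost entry strictly greater than the inserted value down to the next row. The recording tableau Q records, in position (i, j), the step at which that cell was added to P.
  Insert 8 (step 1): P = [8];  Q = [1]
  Insert 3 (step 2): P = [3] / [8];  Q = [1] / [2]
  Insert 1 (step 3): P = [1] / [3] / [8];  Q = [1] / [2] / [3]
  Insert 5 (step 4): P = [1, 5] / [3] / [8];  Q = [1, 4] / [2] / [3]
  Insert 6 (step 5): P = [1, 5, 6] / [3] / [8];  Q = [1, 4, 5] / [2] / [3]
  Insert 2 (step 6): P = [1, 2, 6] / [3, 5] / [8];  Q = [1, 4, 5] / [2, 6] / [3]
  Insert 4 (step 7): P = [1, 2, 4] / [3, 5, 6] / [8];  Q = [1, 4, 5] / [2, 6, 7] / [3]
  Insert 7 (step 8): P = [1, 2, 4, 7] / [3, 5, 6] / [8];  Q = [1, 4, 5, 8] / [2, 6, 7] / [3]
Final shape: (4, 3, 1).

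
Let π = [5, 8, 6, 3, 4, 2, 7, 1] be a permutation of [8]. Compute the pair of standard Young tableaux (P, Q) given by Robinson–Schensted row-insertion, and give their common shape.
P = [1, 4, 7] / [2, 6] / [3] / [5] / [8];  Q = [1, 2, 7] / [3, 5] / [4] / [6] / [8];  common shape = (3, 2, 1, 1, 1)

Row-insert the values π_1, π_2, … into P one at a time, bumping the leftmost entry strictly greater than the inserted value down to the next row. The recording tableau Q records, in position (i, j), the step at which that cell was added to P.
  Insert 5 (step 1): P = [5];  Q = [1]
  Insert 8 (step 2): P = [5, 8];  Q = [1, 2]
  Insert 6 (step 3): P = [5, 6] / [8];  Q = [1, 2] / [3]
  Insert 3 (step 4): P = [3, 6] / [5] / [8];  Q = [1, 2] / [3] / [4]
  Insert 4 (step 5): P = [3, 4] / [5, 6] / [8];  Q = [1, 2] / [3, 5] / [4]
  Insert 2 (step 6): P = [2, 4] / [3, 6] / [5] / [8];  Q = [1, 2] / [3, 5] / [4] / [6]
  Insert 7 (step 7): P = [2, 4, 7] / [3, 6] / [5] / [8];  Q = [1, 2, 7] / [3, 5] / [4] / [6]
  Insert 1 (step 8): P = [1, 4, 7] / [2, 6] / [3] / [5] / [8];  Q = [1, 2, 7] / [3, 5] / [4] / [6] / [8]
Final shape: (3, 2, 1, 1, 1).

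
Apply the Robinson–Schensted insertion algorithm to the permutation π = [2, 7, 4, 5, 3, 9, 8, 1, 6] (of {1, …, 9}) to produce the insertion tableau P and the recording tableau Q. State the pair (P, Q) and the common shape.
P = [1, 3, 5, 6] / [2, 8] / [4, 9] / [7];  Q = [1, 2, 4, 6] / [3, 7] / [5, 9] / [8];  common shape = (4, 2, 2, 1)

Row-insert the values π_1, π_2, … into P one at a time, bumping the leftmost entry strictly greater than the inserted value down to the next row. The recording tableau Q records, in position (i, j), the step at which that cell was added to P.
  Insert 2 (step 1): P = [2];  Q = [1]
  Insert 7 (step 2): P = [2, 7];  Q = [1, 2]
  Insert 4 (step 3): P = [2, 4] / [7];  Q = [1, 2] / [3]
  Insert 5 (step 4): P = [2, 4, 5] / [7];  Q = [1, 2, 4] / [3]
  Insert 3 (step 5): P = [2, 3, 5] / [4] / [7];  Q = [1, 2, 4] / [3] / [5]
  Insert 9 (step 6): P = [2, 3, 5, 9] / [4] / [7];  Q = [1, 2, 4, 6] / [3] / [5]
  Insert 8 (step 7): P = [2, 3, 5, 8] / [4, 9] / [7];  Q = [1, 2, 4, 6] / [3, 7] / [5]
  Insert 1 (step 8): P = [1, 3, 5, 8] / [2, 9] / [4] / [7];  Q = [1, 2, 4, 6] / [3, 7] / [5] / [8]
  Insert 6 (step 9): P = [1, 3, 5, 6] / [2, 8] / [4, 9] / [7];  Q = [1, 2, 4, 6] / [3, 7] / [5, 9] / [8]
Final shape: (4, 2, 2, 1).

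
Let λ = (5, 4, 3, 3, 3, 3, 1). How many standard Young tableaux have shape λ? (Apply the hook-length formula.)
# SYT of shape (5, 4, 3, 3, 3, 3, 1) = 517316800

Hook-length formula: f^λ = n! / Π hook(c), product over all cells c of the Young diagram. For λ = (5, 4, 3, 3, 3, 3, 1), n = 22 boxes. Hook lengths by row (left-to-right, top-to-bottom): [11, 9, 8, 3, 1]; [9, 7, 6, 1]; [7, 5, 4]; [6, 4, 3]; [5, 3, 2]; [4, 2, 1]; [1]. Product of hooks = 2172751257600. So f^λ = 22! / 2172751257600 = 1124000727777607680000 / 2172751257600 = 517316800.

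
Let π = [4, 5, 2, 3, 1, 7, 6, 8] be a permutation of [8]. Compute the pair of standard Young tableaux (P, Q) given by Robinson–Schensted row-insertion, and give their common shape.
P = [1, 3, 6, 8] / [2, 5, 7] / [4];  Q = [1, 2, 6, 8] / [3, 4, 7] / [5];  common shape = (4, 3, 1)

Row-insert the values π_1, π_2, … into P one at a time, bumping the leftmost entry strictly greater than the inserted value down to the next row. The recording tableau Q records, in position (i, j), the step at which that cell was added to P.
  Insert 4 (step 1): P = [4];  Q = [1]
  Insert 5 (step 2): P = [4, 5];  Q = [1, 2]
  Insert 2 (step 3): P = [2, 5] / [4];  Q = [1, 2] / [3]
  Insert 3 (step 4): P = [2, 3] / [4, 5];  Q = [1, 2] / [3, 4]
  Insert 1 (step 5): P = [1, 3] / [2, 5] / [4];  Q = [1, 2] / [3, 4] / [5]
  Insert 7 (step 6): P = [1, 3, 7] / [2, 5] / [4];  Q = [1, 2, 6] / [3, 4] / [5]
  Insert 6 (step 7): P = [1, 3, 6] / [2, 5, 7] / [4];  Q = [1, 2, 6] / [3, 4, 7] / [5]
  Insert 8 (step 8): P = [1, 3, 6, 8] / [2, 5, 7] / [4];  Q = [1, 2, 6, 8] / [3, 4, 7] / [5]
Final shape: (4, 3, 1).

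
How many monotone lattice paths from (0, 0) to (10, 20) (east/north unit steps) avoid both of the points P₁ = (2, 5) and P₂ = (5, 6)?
Number of paths = 15353037

Inclusion–exclusion. Total paths: C(30, 10) = 30045015. Through P₁: C(7, 2)·C(23, 8) = 10296594. Through P₂: C(11, 5)·C(19, 5) = 5372136. Since P₁ is strictly southwest of P₂, a monotone path through both must visit P₁ then P₂; paths through both = C(7, 2)·C(4, 3)·C(19, 5) = 976752. Avoid both = 30045015 − 10296594 − 5372136 + 976752 = 15353037.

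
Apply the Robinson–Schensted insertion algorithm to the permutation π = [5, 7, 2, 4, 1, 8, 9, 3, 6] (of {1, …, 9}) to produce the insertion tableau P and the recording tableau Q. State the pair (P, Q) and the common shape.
P = [1, 3, 6, 9] / [2, 4, 8] / [5, 7];  Q = [1, 2, 6, 7] / [3, 4, 9] / [5, 8];  common shape = (4, 3, 2)

Row-insert the values π_1, π_2, … into P one at a time, bumping the leftmost entry strictly greater than the inserted value down to the next row. The recording tableau Q records, in position (i, j), the step at which that cell was added to P.
  Insert 5 (step 1): P = [5];  Q = [1]
  Insert 7 (step 2): P = [5, 7];  Q = [1, 2]
  Insert 2 (step 3): P = [2, 7] / [5];  Q = [1, 2] / [3]
  Insert 4 (step 4): P = [2, 4] / [5, 7];  Q = [1, 2] / [3, 4]
  Insert 1 (step 5): P = [1, 4] / [2, 7] / [5];  Q = [1, 2] / [3, 4] / [5]
  Insert 8 (step 6): P = [1, 4, 8] / [2, 7] / [5];  Q = [1, 2, 6] / [3, 4] / [5]
  Insert 9 (step 7): P = [1, 4, 8, 9] / [2, 7] / [5];  Q = [1, 2, 6, 7] / [3, 4] / [5]
  Insert 3 (step 8): P = [1, 3, 8, 9] / [2, 4] / [5, 7];  Q = [1, 2, 6, 7] / [3, 4] / [5, 8]
  Insert 6 (step 9): P = [1, 3, 6, 9] / [2, 4, 8] / [5, 7];  Q = [1, 2, 6, 7] / [3, 4, 9] / [5, 8]
Final shape: (4, 3, 2).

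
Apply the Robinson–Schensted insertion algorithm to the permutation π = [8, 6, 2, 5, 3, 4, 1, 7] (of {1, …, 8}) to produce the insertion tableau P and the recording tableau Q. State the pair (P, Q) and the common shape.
P = [1, 3, 4, 7] / [2] / [5] / [6] / [8];  Q = [1, 4, 6, 8] / [2] / [3] / [5] / [7];  common shape = (4, 1, 1, 1, 1)

Row-insert the values π_1, π_2, … into P one at a time, bumping the leftmost entry strictly greater than the inserted value down to the next row. The recording tableau Q records, in position (i, j), the step at which that cell was added to P.
  Insert 8 (step 1): P = [8];  Q = [1]
  Insert 6 (step 2): P = [6] / [8];  Q = [1] / [2]
  Insert 2 (step 3): P = [2] / [6] / [8];  Q = [1] / [2] / [3]
  Insert 5 (step 4): P = [2, 5] / [6] / [8];  Q = [1, 4] / [2] / [3]
  Insert 3 (step 5): P = [2, 3] / [5] / [6] / [8];  Q = [1, 4] / [2] / [3] / [5]
  Insert 4 (step 6): P = [2, 3, 4] / [5] / [6] / [8];  Q = [1, 4, 6] / [2] / [3] / [5]
  Insert 1 (step 7): P = [1, 3, 4] / [2] / [5] / [6] / [8];  Q = [1, 4, 6] / [2] / [3] / [5] / [7]
  Insert 7 (step 8): P = [1, 3, 4, 7] / [2] / [5] / [6] / [8];  Q = [1, 4, 6, 8] / [2] / [3] / [5] / [7]
Final shape: (4, 1, 1, 1, 1).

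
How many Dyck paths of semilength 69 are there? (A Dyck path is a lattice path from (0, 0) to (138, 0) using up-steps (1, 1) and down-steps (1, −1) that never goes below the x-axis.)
C_69 = 337485502510215975556783793455058624700

These Dyck paths are counted by the Catalan number C_n = (1/(n + 1)) · C(2n, n). For n = 69: C_69 = (1/70) · C(138, 69) = 23623985175715118288974865541854103729000/70 = 337485502510215975556783793455058624700.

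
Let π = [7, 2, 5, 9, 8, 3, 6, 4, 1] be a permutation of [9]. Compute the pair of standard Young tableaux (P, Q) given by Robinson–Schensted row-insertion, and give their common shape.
P = [1, 3, 4] / [2, 6] / [5, 8] / [7] / [9];  Q = [1, 3, 4] / [2, 5] / [6, 7] / [8] / [9];  common shape = (3, 2, 2, 1, 1)

Row-insert the values π_1, π_2, … into P one at a time, bumping the leftmost entry strictly greater than the inserted value down to the next row. The recording tableau Q records, in position (i, j), the step at which that cell was added to P.
  Insert 7 (step 1): P = [7];  Q = [1]
  Insert 2 (step 2): P = [2] / [7];  Q = [1] / [2]
  Insert 5 (step 3): P = [2, 5] / [7];  Q = [1, 3] / [2]
  Insert 9 (step 4): P = [2, 5, 9] / [7];  Q = [1, 3, 4] / [2]
  Insert 8 (step 5): P = [2, 5, 8] / [7, 9];  Q = [1, 3, 4] / [2, 5]
  Insert 3 (step 6): P = [2, 3, 8] / [5, 9] / [7];  Q = [1, 3, 4] / [2, 5] / [6]
  Insert 6 (step 7): P = [2, 3, 6] / [5, 8] / [7, 9];  Q = [1, 3, 4] / [2, 5] / [6, 7]
  Insert 4 (step 8): P = [2, 3, 4] / [5, 6] / [7, 8] / [9];  Q = [1, 3, 4] / [2, 5] / [6, 7] / [8]
  Insert 1 (step 9): P = [1, 3, 4] / [2, 6] / [5, 8] / [7] / [9];  Q = [1, 3, 4] / [2, 5] / [6, 7] / [8] / [9]
Final shape: (3, 2, 2, 1, 1).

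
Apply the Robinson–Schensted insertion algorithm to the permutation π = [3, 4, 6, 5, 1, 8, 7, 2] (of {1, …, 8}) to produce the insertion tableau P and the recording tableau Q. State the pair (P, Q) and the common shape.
P = [1, 2, 5, 7] / [3, 4] / [6, 8];  Q = [1, 2, 3, 6] / [4, 7] / [5, 8];  common shape = (4, 2, 2)

Row-insert the values π_1, π_2, … into P one at a time, bumping the leftmost entry strictly greater than the inserted value down to the next row. The recording tableau Q records, in position (i, j), the step at which that cell was added to P.
  Insert 3 (step 1): P = [3];  Q = [1]
  Insert 4 (step 2): P = [3, 4];  Q = [1, 2]
  Insert 6 (step 3): P = [3, 4, 6];  Q = [1, 2, 3]
  Insert 5 (step 4): P = [3, 4, 5] / [6];  Q = [1, 2, 3] / [4]
  Insert 1 (step 5): P = [1, 4, 5] / [3] / [6];  Q = [1, 2, 3] / [4] / [5]
  Insert 8 (step 6): P = [1, 4, 5, 8] / [3] / [6];  Q = [1, 2, 3, 6] / [4] / [5]
  Insert 7 (step 7): P = [1, 4, 5, 7] / [3, 8] / [6];  Q = [1, 2, 3, 6] / [4, 7] / [5]
  Insert 2 (step 8): P = [1, 2, 5, 7] / [3, 4] / [6, 8];  Q = [1, 2, 3, 6] / [4, 7] / [5, 8]
Final shape: (4, 2, 2).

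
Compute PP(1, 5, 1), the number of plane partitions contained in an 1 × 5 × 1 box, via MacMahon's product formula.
PP(1, 5, 1) = 6

Evaluate the triple product over i = 1..1, j = 1..5, k = 1..1. The factors are (2/1) · (3/2) · (4/3) · (5/4) · (6/5). The numerators and denominators telescope so the product is an integer; carrying out the multiplication exactly gives PP(1, 5, 1) = 6.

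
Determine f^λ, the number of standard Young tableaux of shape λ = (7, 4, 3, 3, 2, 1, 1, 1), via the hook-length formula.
# SYT of shape (7, 4, 3, 3, 2, 1, 1, 1) = 3456969516

Hook-length formula: f^λ = n! / Π hook(c), product over all cells c of the Young diagram. For λ = (7, 4, 3, 3, 2, 1, 1, 1), n = 22 boxes. Hook lengths by row (left-to-right, top-to-bottom): [14, 10, 8, 5, 3, 2, 1]; [10, 6, 4, 1]; [8, 4, 2]; [7, 3, 1]; [5, 1]; [3]; [2]; [1]. Product of hooks = 325140480000. So f^λ = 22! / 325140480000 = 1124000727777607680000 / 325140480000 = 3456969516.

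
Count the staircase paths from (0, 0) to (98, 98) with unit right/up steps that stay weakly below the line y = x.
C_98 = 57743358069601357782187700608042856334020731624756611000

These NE paths below the diagonal are counted by the Catalan number C_n = (1/(n + 1)) · C(2n, n). For n = 98: C_98 = (1/99) · C(196, 98) = 5716592448890534420436582360196242777068052430850904489000/99 = 57743358069601357782187700608042856334020731624756611000.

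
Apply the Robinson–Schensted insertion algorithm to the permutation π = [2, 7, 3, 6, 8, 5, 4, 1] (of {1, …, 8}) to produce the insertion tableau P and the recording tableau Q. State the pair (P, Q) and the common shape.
P = [1, 3, 4, 8] / [2] / [5] / [6] / [7];  Q = [1, 2, 4, 5] / [3] / [6] / [7] / [8];  common shape = (4, 1, 1, 1, 1)

Row-insert the values π_1, π_2, … into P one at a time, bumping the leftmost entry strictly greater than the inserted value down to the next row. The recording tableau Q records, in position (i, j), the step at which that cell was added to P.
  Insert 2 (step 1): P = [2];  Q = [1]
  Insert 7 (step 2): P = [2, 7];  Q = [1, 2]
  Insert 3 (step 3): P = [2, 3] / [7];  Q = [1, 2] / [3]
  Insert 6 (step 4): P = [2, 3, 6] / [7];  Q = [1, 2, 4] / [3]
  Insert 8 (step 5): P = [2, 3, 6, 8] / [7];  Q = [1, 2, 4, 5] / [3]
  Insert 5 (step 6): P = [2, 3, 5, 8] / [6] / [7];  Q = [1, 2, 4, 5] / [3] / [6]
  Insert 4 (step 7): P = [2, 3, 4, 8] / [5] / [6] / [7];  Q = [1, 2, 4, 5] / [3] / [6] / [7]
  Insert 1 (step 8): P = [1, 3, 4, 8] / [2] / [5] / [6] / [7];  Q = [1, 2, 4, 5] / [3] / [6] / [7] / [8]
Final shape: (4, 1, 1, 1, 1).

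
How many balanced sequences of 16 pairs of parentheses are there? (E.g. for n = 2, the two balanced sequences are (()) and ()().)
C_16 = 35357670

These balanced parentheses are counted by the Catalan number C_n = (1/(n + 1)) · C(2n, n). For n = 16: C_16 = (1/17) · C(32, 16) = 601080390/17 = 35357670.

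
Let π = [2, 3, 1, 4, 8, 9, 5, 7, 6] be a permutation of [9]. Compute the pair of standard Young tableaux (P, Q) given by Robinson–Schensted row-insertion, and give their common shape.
P = [1, 3, 4, 5, 6] / [2, 7, 9] / [8];  Q = [1, 2, 4, 5, 6] / [3, 7, 8] / [9];  common shape = (5, 3, 1)

Row-insert the values π_1, π_2, … into P one at a time, bumping the leftmost entry strictly greater than the inserted value down to the next row. The recording tableau Q records, in position (i, j), the step at which that cell was added to P.
  Insert 2 (step 1): P = [2];  Q = [1]
  Insert 3 (step 2): P = [2, 3];  Q = [1, 2]
  Insert 1 (step 3): P = [1, 3] / [2];  Q = [1, 2] / [3]
  Insert 4 (step 4): P = [1, 3, 4] / [2];  Q = [1, 2, 4] / [3]
  Insert 8 (step 5): P = [1, 3, 4, 8] / [2];  Q = [1, 2, 4, 5] / [3]
  Insert 9 (step 6): P = [1, 3, 4, 8, 9] / [2];  Q = [1, 2, 4, 5, 6] / [3]
  Insert 5 (step 7): P = [1, 3, 4, 5, 9] / [2, 8];  Q = [1, 2, 4, 5, 6] / [3, 7]
  Insert 7 (step 8): P = [1, 3, 4, 5, 7] / [2, 8, 9];  Q = [1, 2, 4, 5, 6] / [3, 7, 8]
  Insert 6 (step 9): P = [1, 3, 4, 5, 6] / [2, 7, 9] / [8];  Q = [1, 2, 4, 5, 6] / [3, 7, 8] / [9]
Final shape: (5, 3, 1).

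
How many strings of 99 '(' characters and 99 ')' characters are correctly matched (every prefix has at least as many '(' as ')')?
C_99 = 227508830794229349661819540395688853956041682601541047340

These balanced parentheses are counted by the Catalan number C_n = (1/(n + 1)) · C(2n, n). For n = 99: C_99 = (1/100) · C(198, 99) = 22750883079422934966181954039568885395604168260154104734000/100 = 227508830794229349661819540395688853956041682601541047340.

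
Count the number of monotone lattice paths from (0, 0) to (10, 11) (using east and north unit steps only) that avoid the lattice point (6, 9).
Number of paths = 277641

Total paths from (0, 0) to (10, 11): C(21, 10) = 352716. Paths through (6, 9): (paths (0, 0) → (6, 9)) × (paths (6, 9) → (10, 11)) = C(15, 6) · C(6, 4) = 5005 · 15 = 75075. Avoidance count = 352716 − 75075 = 277641.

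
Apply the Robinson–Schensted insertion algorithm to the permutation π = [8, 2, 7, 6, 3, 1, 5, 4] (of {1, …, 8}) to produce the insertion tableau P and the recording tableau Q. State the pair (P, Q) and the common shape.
P = [1, 3, 4] / [2, 5] / [6] / [7] / [8];  Q = [1, 3, 7] / [2, 8] / [4] / [5] / [6];  common shape = (3, 2, 1, 1, 1)

Row-insert the values π_1, π_2, … into P one at a time, bumping the leftmost entry strictly greater than the inserted value down to the next row. The recording tableau Q records, in position (i, j), the step at which that cell was added to P.
  Insert 8 (step 1): P = [8];  Q = [1]
  Insert 2 (step 2): P = [2] / [8];  Q = [1] / [2]
  Insert 7 (step 3): P = [2, 7] / [8];  Q = [1, 3] / [2]
  Insert 6 (step 4): P = [2, 6] / [7] / [8];  Q = [1, 3] / [2] / [4]
  Insert 3 (step 5): P = [2, 3] / [6] / [7] / [8];  Q = [1, 3] / [2] / [4] / [5]
  Insert 1 (step 6): P = [1, 3] / [2] / [6] / [7] / [8];  Q = [1, 3] / [2] / [4] / [5] / [6]
  Insert 5 (step 7): P = [1, 3, 5] / [2] / [6] / [7] / [8];  Q = [1, 3, 7] / [2] / [4] / [5] / [6]
  Insert 4 (step 8): P = [1, 3, 4] / [2, 5] / [6] / [7] / [8];  Q = [1, 3, 7] / [2, 8] / [4] / [5] / [6]
Final shape: (3, 2, 1, 1, 1).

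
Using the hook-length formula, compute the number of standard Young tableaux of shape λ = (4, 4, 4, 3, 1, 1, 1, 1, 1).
# SYT of shape (4, 4, 4, 3, 1, 1, 1, 1, 1) = 22221108

Hook-length formula: f^λ = n! / Π hook(c), product over all cells c of the Young diagram. For λ = (4, 4, 4, 3, 1, 1, 1, 1, 1), n = 20 boxes. Hook lengths by row (left-to-right, top-to-bottom): [12, 6, 5, 3]; [11, 5, 4, 2]; [10, 4, 3, 1]; [8, 2, 1]; [5]; [4]; [3]; [2]; [1]. Product of hooks = 109486080000. So f^λ = 20! / 109486080000 = 2432902008176640000 / 109486080000 = 22221108.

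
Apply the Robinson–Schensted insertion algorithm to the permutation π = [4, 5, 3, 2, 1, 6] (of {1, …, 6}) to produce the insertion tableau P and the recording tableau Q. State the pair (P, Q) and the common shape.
P = [1, 5, 6] / [2] / [3] / [4];  Q = [1, 2, 6] / [3] / [4] / [5];  common shape = (3, 1, 1, 1)

Row-insert the values π_1, π_2, … into P one at a time, bumping the leftmost entry strictly greater than the inserted value down to the next row. The recording tableau Q records, in position (i, j), the step at which that cell was added to P.
  Insert 4 (step 1): P = [4];  Q = [1]
  Insert 5 (step 2): P = [4, 5];  Q = [1, 2]
  Insert 3 (step 3): P = [3, 5] / [4];  Q = [1, 2] / [3]
  Insert 2 (step 4): P = [2, 5] / [3] / [4];  Q = [1, 2] / [3] / [4]
  Insert 1 (step 5): P = [1, 5] / [2] / [3] / [4];  Q = [1, 2] / [3] / [4] / [5]
  Insert 6 (step 6): P = [1, 5, 6] / [2] / [3] / [4];  Q = [1, 2, 6] / [3] / [4] / [5]
Final shape: (3, 1, 1, 1).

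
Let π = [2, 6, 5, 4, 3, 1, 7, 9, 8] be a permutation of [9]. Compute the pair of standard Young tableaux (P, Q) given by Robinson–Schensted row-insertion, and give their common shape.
P = [1, 3, 7, 8] / [2, 9] / [4] / [5] / [6];  Q = [1, 2, 7, 8] / [3, 9] / [4] / [5] / [6];  common shape = (4, 2, 1, 1, 1)

Row-insert the values π_1, π_2, … into P one at a time, bumping the leftmost entry strictly greater than the inserted value down to the next row. The recording tableau Q records, in position (i, j), the step at which that cell was added to P.
  Insert 2 (step 1): P = [2];  Q = [1]
  Insert 6 (step 2): P = [2, 6];  Q = [1, 2]
  Insert 5 (step 3): P = [2, 5] / [6];  Q = [1, 2] / [3]
  Insert 4 (step 4): P = [2, 4] / [5] / [6];  Q = [1, 2] / [3] / [4]
  Insert 3 (step 5): P = [2, 3] / [4] / [5] / [6];  Q = [1, 2] / [3] / [4] / [5]
  Insert 1 (step 6): P = [1, 3] / [2] / [4] / [5] / [6];  Q = [1, 2] / [3] / [4] / [5] / [6]
  Insert 7 (step 7): P = [1, 3, 7] / [2] / [4] / [5] / [6];  Q = [1, 2, 7] / [3] / [4] / [5] / [6]
  Insert 9 (step 8): P = [1, 3, 7, 9] / [2] / [4] / [5] / [6];  Q = [1, 2, 7, 8] / [3] / [4] / [5] / [6]
  Insert 8 (step 9): P = [1, 3, 7, 8] / [2, 9] / [4] / [5] / [6];  Q = [1, 2, 7, 8] / [3, 9] / [4] / [5] / [6]
Final shape: (4, 2, 1, 1, 1).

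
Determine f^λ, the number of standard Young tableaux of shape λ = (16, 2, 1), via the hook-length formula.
# SYT of shape (16, 2, 1) = 1615

Hook-length formula: f^λ = n! / Π hook(c), product over all cells c of the Young diagram. For λ = (16, 2, 1), n = 19 boxes. Hook lengths by row (left-to-right, top-to-bottom): [18, 16, 14, 13, 12, 11, 10, 9, 8, 7, 6, 5, 4, 3, 2, 1]; [3, 1]; [1]. Product of hooks = 75322043596800. So f^λ = 19! / 75322043596800 = 121645100408832000 / 75322043596800 = 1615.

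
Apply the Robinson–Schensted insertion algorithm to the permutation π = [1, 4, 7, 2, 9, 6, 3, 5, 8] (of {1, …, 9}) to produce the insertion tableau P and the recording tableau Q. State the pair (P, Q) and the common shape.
P = [1, 2, 3, 5, 8] / [4, 6, 9] / [7];  Q = [1, 2, 3, 5, 9] / [4, 6, 8] / [7];  common shape = (5, 3, 1)

Row-insert the values π_1, π_2, … into P one at a time, bumping the leftmost entry strictly greater than the inserted value down to the next row. The recording tableau Q records, in position (i, j), the step at which that cell was added to P.
  Insert 1 (step 1): P = [1];  Q = [1]
  Insert 4 (step 2): P = [1, 4];  Q = [1, 2]
  Insert 7 (step 3): P = [1, 4, 7];  Q = [1, 2, 3]
  Insert 2 (step 4): P = [1, 2, 7] / [4];  Q = [1, 2, 3] / [4]
  Insert 9 (step 5): P = [1, 2, 7, 9] / [4];  Q = [1, 2, 3, 5] / [4]
  Insert 6 (step 6): P = [1, 2, 6, 9] / [4, 7];  Q = [1, 2, 3, 5] / [4, 6]
  Insert 3 (step 7): P = [1, 2, 3, 9] / [4, 6] / [7];  Q = [1, 2, 3, 5] / [4, 6] / [7]
  Insert 5 (step 8): P = [1, 2, 3, 5] / [4, 6, 9] / [7];  Q = [1, 2, 3, 5] / [4, 6, 8] / [7]
  Insert 8 (step 9): P = [1, 2, 3, 5, 8] / [4, 6, 9] / [7];  Q = [1, 2, 3, 5, 9] / [4, 6, 8] / [7]
Final shape: (5, 3, 1).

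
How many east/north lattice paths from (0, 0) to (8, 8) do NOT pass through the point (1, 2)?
Number of paths = 7722

Total paths from (0, 0) to (8, 8): C(16, 8) = 12870. Paths through (1, 2): (paths (0, 0) → (1, 2)) × (paths (1, 2) → (8, 8)) = C(3, 1) · C(13, 7) = 3 · 1716 = 5148. Avoidance count = 12870 − 5148 = 7722.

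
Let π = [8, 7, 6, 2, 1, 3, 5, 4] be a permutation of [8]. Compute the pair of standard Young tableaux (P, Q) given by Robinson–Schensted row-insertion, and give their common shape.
P = [1, 3, 4] / [2, 5] / [6] / [7] / [8];  Q = [1, 6, 7] / [2, 8] / [3] / [4] / [5];  common shape = (3, 2, 1, 1, 1)

Row-insert the values π_1, π_2, … into P one at a time, bumping the leftmost entry strictly greater than the inserted value down to the next row. The recording tableau Q records, in position (i, j), the step at which that cell was added to P.
  Insert 8 (step 1): P = [8];  Q = [1]
  Insert 7 (step 2): P = [7] / [8];  Q = [1] / [2]
  Insert 6 (step 3): P = [6] / [7] / [8];  Q = [1] / [2] / [3]
  Insert 2 (step 4): P = [2] / [6] / [7] / [8];  Q = [1] / [2] / [3] / [4]
  Insert 1 (step 5): P = [1] / [2] / [6] / [7] / [8];  Q = [1] / [2] / [3] / [4] / [5]
  Insert 3 (step 6): P = [1, 3] / [2] / [6] / [7] / [8];  Q = [1, 6] / [2] / [3] / [4] / [5]
  Insert 5 (step 7): P = [1, 3, 5] / [2] / [6] / [7] / [8];  Q = [1, 6, 7] / [2] / [3] / [4] / [5]
  Insert 4 (step 8): P = [1, 3, 4] / [2, 5] / [6] / [7] / [8];  Q = [1, 6, 7] / [2, 8] / [3] / [4] / [5]
Final shape: (3, 2, 1, 1, 1).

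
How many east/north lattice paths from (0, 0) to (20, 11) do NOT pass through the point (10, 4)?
Number of paths = 65204867

Total paths from (0, 0) to (20, 11): C(31, 20) = 84672315. Paths through (10, 4): (paths (0, 0) → (10, 4)) × (paths (10, 4) → (20, 11)) = C(14, 10) · C(17, 10) = 1001 · 19448 = 19467448. Avoidance count = 84672315 − 19467448 = 65204867.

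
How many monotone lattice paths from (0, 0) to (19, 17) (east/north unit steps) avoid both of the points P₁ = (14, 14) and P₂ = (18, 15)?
Number of paths = 3841241040

Inclusion–exclusion. Total paths: C(36, 19) = 8597496600. Through P₁: C(28, 14)·C(8, 5) = 2246529600. Through P₂: C(33, 18)·C(3, 1) = 3111474960. Since P₁ is strictly southwest of P₂, a monotone path through both must visit P₁ then P₂; paths through both = C(28, 14)·C(5, 4)·C(3, 1) = 601749000. Avoid both = 8597496600 − 2246529600 − 3111474960 + 601749000 = 3841241040.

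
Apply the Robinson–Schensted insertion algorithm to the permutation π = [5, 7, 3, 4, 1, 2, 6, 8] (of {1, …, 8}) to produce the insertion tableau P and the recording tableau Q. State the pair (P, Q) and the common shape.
P = [1, 2, 6, 8] / [3, 4] / [5, 7];  Q = [1, 2, 7, 8] / [3, 4] / [5, 6];  common shape = (4, 2, 2)

Row-insert the values π_1, π_2, … into P one at a time, bumping the leftmost entry strictly greater than the inserted value down to the next row. The recording tableau Q records, in position (i, j), the step at which that cell was added to P.
  Insert 5 (step 1): P = [5];  Q = [1]
  Insert 7 (step 2): P = [5, 7];  Q = [1, 2]
  Insert 3 (step 3): P = [3, 7] / [5];  Q = [1, 2] / [3]
  Insert 4 (step 4): P = [3, 4] / [5, 7];  Q = [1, 2] / [3, 4]
  Insert 1 (step 5): P = [1, 4] / [3, 7] / [5];  Q = [1, 2] / [3, 4] / [5]
  Insert 2 (step 6): P = [1, 2] / [3, 4] / [5, 7];  Q = [1, 2] / [3, 4] / [5, 6]
  Insert 6 (step 7): P = [1, 2, 6] / [3, 4] / [5, 7];  Q = [1, 2, 7] / [3, 4] / [5, 6]
  Insert 8 (step 8): P = [1, 2, 6, 8] / [3, 4] / [5, 7];  Q = [1, 2, 7, 8] / [3, 4] / [5, 6]
Final shape: (4, 2, 2).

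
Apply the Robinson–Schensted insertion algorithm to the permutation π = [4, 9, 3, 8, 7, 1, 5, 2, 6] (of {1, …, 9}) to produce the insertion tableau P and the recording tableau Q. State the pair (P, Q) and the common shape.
P = [1, 2, 6] / [3, 5] / [4, 7] / [8] / [9];  Q = [1, 2, 9] / [3, 4] / [5, 7] / [6] / [8];  common shape = (3, 2, 2, 1, 1)

Row-insert the values π_1, π_2, … into P one at a time, bumping the leftmost entry strictly greater than the inserted value down to the next row. The recording tableau Q records, in position (i, j), the step at which that cell was added to P.
  Insert 4 (step 1): P = [4];  Q = [1]
  Insert 9 (step 2): P = [4, 9];  Q = [1, 2]
  Insert 3 (step 3): P = [3, 9] / [4];  Q = [1, 2] / [3]
  Insert 8 (step 4): P = [3, 8] / [4, 9];  Q = [1, 2] / [3, 4]
  Insert 7 (step 5): P = [3, 7] / [4, 8] / [9];  Q = [1, 2] / [3, 4] / [5]
  Insert 1 (step 6): P = [1, 7] / [3, 8] / [4] / [9];  Q = [1, 2] / [3, 4] / [5] / [6]
  Insert 5 (step 7): P = [1, 5] / [3, 7] / [4, 8] / [9];  Q = [1, 2] / [3, 4] / [5, 7] / [6]
  Insert 2 (step 8): P = [1, 2] / [3, 5] / [4, 7] / [8] / [9];  Q = [1, 2] / [3, 4] / [5, 7] / [6] / [8]
  Insert 6 (step 9): P = [1, 2, 6] / [3, 5] / [4, 7] / [8] / [9];  Q = [1, 2, 9] / [3, 4] / [5, 7] / [6] / [8]
Final shape: (3, 2, 2, 1, 1).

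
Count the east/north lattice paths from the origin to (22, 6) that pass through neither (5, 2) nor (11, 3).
Number of paths = 172067

Inclusion–exclusion. Total paths: C(28, 22) = 376740. Through P₁: C(7, 5)·C(21, 17) = 125685. Through P₂: C(14, 11)·C(14, 11) = 132496. Since P₁ is strictly southwest of P₂, a monotone path through both must visit P₁ then P₂; paths through both = C(7, 5)·C(7, 6)·C(14, 11) = 53508. Avoid both = 376740 − 125685 − 132496 + 53508 = 172067.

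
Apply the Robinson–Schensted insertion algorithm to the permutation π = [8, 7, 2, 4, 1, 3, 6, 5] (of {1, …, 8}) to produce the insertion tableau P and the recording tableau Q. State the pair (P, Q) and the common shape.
P = [1, 3, 5] / [2, 4, 6] / [7] / [8];  Q = [1, 4, 7] / [2, 6, 8] / [3] / [5];  common shape = (3, 3, 1, 1)

Row-insert the values π_1, π_2, … into P one at a time, bumping the leftmost entry strictly greater than the inserted value down to the next row. The recording tableau Q records, in position (i, j), the step at which that cell was added to P.
  Insert 8 (step 1): P = [8];  Q = [1]
  Insert 7 (step 2): P = [7] / [8];  Q = [1] / [2]
  Insert 2 (step 3): P = [2] / [7] / [8];  Q = [1] / [2] / [3]
  Insert 4 (step 4): P = [2, 4] / [7] / [8];  Q = [1, 4] / [2] / [3]
  Insert 1 (step 5): P = [1, 4] / [2] / [7] / [8];  Q = [1, 4] / [2] / [3] / [5]
  Insert 3 (step 6): P = [1, 3] / [2, 4] / [7] / [8];  Q = [1, 4] / [2, 6] / [3] / [5]
  Insert 6 (step 7): P = [1, 3, 6] / [2, 4] / [7] / [8];  Q = [1, 4, 7] / [2, 6] / [3] / [5]
  Insert 5 (step 8): P = [1, 3, 5] / [2, 4, 6] / [7] / [8];  Q = [1, 4, 7] / [2, 6, 8] / [3] / [5]
Final shape: (3, 3, 1, 1).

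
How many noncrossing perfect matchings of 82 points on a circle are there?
C_41 = 10113918591637898134020

These noncrossing handshakes are counted by the Catalan number C_n = (1/(n + 1)) · C(2n, n). For n = 41: C_41 = (1/42) · C(82, 41) = 424784580848791721628840/42 = 10113918591637898134020.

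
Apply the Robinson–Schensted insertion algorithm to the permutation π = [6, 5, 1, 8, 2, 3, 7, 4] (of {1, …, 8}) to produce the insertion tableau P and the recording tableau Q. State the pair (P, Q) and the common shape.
P = [1, 2, 3, 4] / [5, 7] / [6, 8];  Q = [1, 4, 6, 7] / [2, 5] / [3, 8];  common shape = (4, 2, 2)

Row-insert the values π_1, π_2, … into P one at a time, bumping the leftmost entry strictly greater than the inserted value down to the next row. The recording tableau Q records, in position (i, j), the step at which that cell was added to P.
  Insert 6 (step 1): P = [6];  Q = [1]
  Insert 5 (step 2): P = [5] / [6];  Q = [1] / [2]
  Insert 1 (step 3): P = [1] / [5] / [6];  Q = [1] / [2] / [3]
  Insert 8 (step 4): P = [1, 8] / [5] / [6];  Q = [1, 4] / [2] / [3]
  Insert 2 (step 5): P = [1, 2] / [5, 8] / [6];  Q = [1, 4] / [2, 5] / [3]
  Insert 3 (step 6): P = [1, 2, 3] / [5, 8] / [6];  Q = [1, 4, 6] / [2, 5] / [3]
  Insert 7 (step 7): P = [1, 2, 3, 7] / [5, 8] / [6];  Q = [1, 4, 6, 7] / [2, 5] / [3]
  Insert 4 (step 8): P = [1, 2, 3, 4] / [5, 7] / [6, 8];  Q = [1, 4, 6, 7] / [2, 5] / [3, 8]
Final shape: (4, 2, 2).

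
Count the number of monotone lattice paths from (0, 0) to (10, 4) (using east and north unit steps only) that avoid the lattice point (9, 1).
Number of paths = 961

Total paths from (0, 0) to (10, 4): C(14, 10) = 1001. Paths through (9, 1): (paths (0, 0) → (9, 1)) × (paths (9, 1) → (10, 4)) = C(10, 9) · C(4, 1) = 10 · 4 = 40. Avoidance count = 1001 − 40 = 961.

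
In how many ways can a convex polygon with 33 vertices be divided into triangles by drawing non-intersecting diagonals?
C_31 = 14544636039226909

These polygon triangulations are counted by the Catalan number C_n = (1/(n + 1)) · C(2n, n). For n = 31: C_31 = (1/32) · C(62, 31) = 465428353255261088/32 = 14544636039226909.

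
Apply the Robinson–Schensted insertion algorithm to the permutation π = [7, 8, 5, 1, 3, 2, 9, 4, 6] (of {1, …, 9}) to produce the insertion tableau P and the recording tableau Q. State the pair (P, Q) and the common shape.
P = [1, 2, 4, 6] / [3, 8, 9] / [5] / [7];  Q = [1, 2, 7, 9] / [3, 5, 8] / [4] / [6];  common shape = (4, 3, 1, 1)

Row-insert the values π_1, π_2, … into P one at a time, bumping the leftmost entry strictly greater than the inserted value down to the next row. The recording tableau Q records, in position (i, j), the step at which that cell was added to P.
  Insert 7 (step 1): P = [7];  Q = [1]
  Insert 8 (step 2): P = [7, 8];  Q = [1, 2]
  Insert 5 (step 3): P = [5, 8] / [7];  Q = [1, 2] / [3]
  Insert 1 (step 4): P = [1, 8] / [5] / [7];  Q = [1, 2] / [3] / [4]
  Insert 3 (step 5): P = [1, 3] / [5, 8] / [7];  Q = [1, 2] / [3, 5] / [4]
  Insert 2 (step 6): P = [1, 2] / [3, 8] / [5] / [7];  Q = [1, 2] / [3, 5] / [4] / [6]
  Insert 9 (step 7): P = [1, 2, 9] / [3, 8] / [5] / [7];  Q = [1, 2, 7] / [3, 5] / [4] / [6]
  Insert 4 (step 8): P = [1, 2, 4] / [3, 8, 9] / [5] / [7];  Q = [1, 2, 7] / [3, 5, 8] / [4] / [6]
  Insert 6 (step 9): P = [1, 2, 4, 6] / [3, 8, 9] / [5] / [7];  Q = [1, 2, 7, 9] / [3, 5, 8] / [4] / [6]
Final shape: (4, 3, 1, 1).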